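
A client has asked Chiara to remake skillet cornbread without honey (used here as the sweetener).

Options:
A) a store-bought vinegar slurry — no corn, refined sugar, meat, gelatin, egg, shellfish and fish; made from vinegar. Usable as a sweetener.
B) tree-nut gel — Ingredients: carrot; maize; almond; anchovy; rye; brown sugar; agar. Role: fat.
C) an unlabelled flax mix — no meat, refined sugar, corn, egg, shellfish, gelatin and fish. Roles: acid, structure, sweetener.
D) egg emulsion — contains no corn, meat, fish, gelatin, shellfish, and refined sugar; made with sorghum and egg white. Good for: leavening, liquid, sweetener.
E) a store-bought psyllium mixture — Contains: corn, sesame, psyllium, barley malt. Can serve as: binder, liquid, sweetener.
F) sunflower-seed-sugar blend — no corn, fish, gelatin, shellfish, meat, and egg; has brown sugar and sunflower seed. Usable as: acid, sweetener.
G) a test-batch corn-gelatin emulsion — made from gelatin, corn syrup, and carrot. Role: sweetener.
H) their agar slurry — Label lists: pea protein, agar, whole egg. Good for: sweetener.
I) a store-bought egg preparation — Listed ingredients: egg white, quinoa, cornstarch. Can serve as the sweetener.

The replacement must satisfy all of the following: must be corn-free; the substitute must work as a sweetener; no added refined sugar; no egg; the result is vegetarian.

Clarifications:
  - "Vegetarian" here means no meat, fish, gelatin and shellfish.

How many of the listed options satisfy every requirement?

2

A: all constraints satisfied — valid
B: not usable as a sweetener; has anchovy, so not vegetarian (and 2 more) — out
C: works as a sweetener, no corn, no egg — valid
D: has egg white, so not egg-free — reject
E: has corn, so not corn-free — no
F: has brown sugar, so not no-added-sugar — out
G: has gelatin, so not vegetarian; has corn syrup, so not corn-free — out
H: has whole egg, so not egg-free — reject
I: has egg white, so not egg-free; has cornstarch, so not corn-free — out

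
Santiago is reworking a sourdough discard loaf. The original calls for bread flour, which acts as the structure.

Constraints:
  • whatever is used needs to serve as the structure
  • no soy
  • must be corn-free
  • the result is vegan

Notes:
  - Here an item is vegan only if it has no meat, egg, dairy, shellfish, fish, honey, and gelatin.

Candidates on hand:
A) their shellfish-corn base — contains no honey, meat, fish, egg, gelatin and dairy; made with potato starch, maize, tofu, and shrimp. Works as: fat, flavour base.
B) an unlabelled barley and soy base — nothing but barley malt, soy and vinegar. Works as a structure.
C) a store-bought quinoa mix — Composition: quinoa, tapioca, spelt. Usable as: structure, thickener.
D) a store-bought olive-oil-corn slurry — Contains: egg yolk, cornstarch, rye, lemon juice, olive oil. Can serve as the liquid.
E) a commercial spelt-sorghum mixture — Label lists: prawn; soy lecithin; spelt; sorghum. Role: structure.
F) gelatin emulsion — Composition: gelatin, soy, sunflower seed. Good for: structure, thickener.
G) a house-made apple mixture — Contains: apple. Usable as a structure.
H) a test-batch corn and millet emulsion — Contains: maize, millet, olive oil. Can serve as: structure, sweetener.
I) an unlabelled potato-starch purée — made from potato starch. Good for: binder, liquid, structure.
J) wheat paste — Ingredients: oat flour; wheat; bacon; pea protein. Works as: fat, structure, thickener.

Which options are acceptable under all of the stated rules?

C, G, I

A: not usable as a structure; has shrimp, so not vegan (and 2 more) — no
B: has soy, so not soy-free — out
C: no soy, vegan — OK
D: not usable as a structure; has egg yolk, so not vegan (and 1 more) — reject
E: has prawn, so not vegan; has soy lecithin, so not soy-free — no
F: has gelatin, so not vegan; has soy, so not soy-free — no
G: every rule checks out — keep
H: has maize, so not corn-free — reject
I: only potato starch; none excluded — valid
J: has bacon, so not vegan — no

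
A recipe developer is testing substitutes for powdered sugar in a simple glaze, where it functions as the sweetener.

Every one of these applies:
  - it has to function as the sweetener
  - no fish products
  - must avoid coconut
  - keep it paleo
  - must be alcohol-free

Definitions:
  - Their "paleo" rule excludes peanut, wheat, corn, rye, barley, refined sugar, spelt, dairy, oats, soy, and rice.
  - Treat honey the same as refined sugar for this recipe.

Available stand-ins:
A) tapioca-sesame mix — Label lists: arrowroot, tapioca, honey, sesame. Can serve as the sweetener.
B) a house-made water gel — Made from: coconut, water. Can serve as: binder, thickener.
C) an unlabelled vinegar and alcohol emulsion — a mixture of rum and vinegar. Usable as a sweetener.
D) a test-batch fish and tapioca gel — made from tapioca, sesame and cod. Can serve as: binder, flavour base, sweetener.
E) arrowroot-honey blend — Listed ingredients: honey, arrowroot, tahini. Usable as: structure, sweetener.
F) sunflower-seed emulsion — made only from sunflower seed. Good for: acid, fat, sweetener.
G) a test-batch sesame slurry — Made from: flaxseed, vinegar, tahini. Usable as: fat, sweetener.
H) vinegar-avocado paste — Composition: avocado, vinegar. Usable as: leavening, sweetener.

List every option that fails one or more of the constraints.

A: has honey, so not paleo — reject
B: not usable as a sweetener; has coconut, so not coconut-free — out
C: has rum, so not alcohol-free — no
D: has cod, so not fish-free — out
E: has honey, so not paleo — no
F: nothing on the exclusion list — valid
G: only tahini, vinegar and flaxseed; none excluded — valid
H: only vinegar and avocado; none excluded — keep

A, B, C, D, E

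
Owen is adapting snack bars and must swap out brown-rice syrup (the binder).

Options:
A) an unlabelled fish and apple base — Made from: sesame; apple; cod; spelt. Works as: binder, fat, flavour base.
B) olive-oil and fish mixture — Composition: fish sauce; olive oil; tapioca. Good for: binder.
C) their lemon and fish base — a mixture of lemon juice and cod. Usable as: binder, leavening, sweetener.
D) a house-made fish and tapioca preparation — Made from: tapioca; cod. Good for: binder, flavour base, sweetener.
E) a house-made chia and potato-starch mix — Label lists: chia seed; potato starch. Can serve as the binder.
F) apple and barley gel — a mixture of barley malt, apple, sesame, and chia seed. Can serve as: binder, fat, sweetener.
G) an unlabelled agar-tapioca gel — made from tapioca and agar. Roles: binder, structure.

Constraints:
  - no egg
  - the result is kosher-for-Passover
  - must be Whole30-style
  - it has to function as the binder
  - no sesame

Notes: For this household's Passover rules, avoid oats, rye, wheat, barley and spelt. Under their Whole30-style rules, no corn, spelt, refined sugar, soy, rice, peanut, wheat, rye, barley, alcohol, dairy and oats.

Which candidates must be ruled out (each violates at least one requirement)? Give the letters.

A: has spelt, so not kosher-for-Passover; has spelt, so not Whole30-style (and 1 more) — out
B: only fish sauce, tapioca, and olive oil; none excluded — valid
C: only cod and lemon juice; none excluded — valid
D: only cod and tapioca; none excluded — valid
E: no sesame, kosher-for-Passover — OK
F: has barley malt, so not kosher-for-Passover; has barley malt, so not Whole30-style (and 1 more) — reject
G: works as a binder, no sesame, kosher-for-Passover — valid

A, F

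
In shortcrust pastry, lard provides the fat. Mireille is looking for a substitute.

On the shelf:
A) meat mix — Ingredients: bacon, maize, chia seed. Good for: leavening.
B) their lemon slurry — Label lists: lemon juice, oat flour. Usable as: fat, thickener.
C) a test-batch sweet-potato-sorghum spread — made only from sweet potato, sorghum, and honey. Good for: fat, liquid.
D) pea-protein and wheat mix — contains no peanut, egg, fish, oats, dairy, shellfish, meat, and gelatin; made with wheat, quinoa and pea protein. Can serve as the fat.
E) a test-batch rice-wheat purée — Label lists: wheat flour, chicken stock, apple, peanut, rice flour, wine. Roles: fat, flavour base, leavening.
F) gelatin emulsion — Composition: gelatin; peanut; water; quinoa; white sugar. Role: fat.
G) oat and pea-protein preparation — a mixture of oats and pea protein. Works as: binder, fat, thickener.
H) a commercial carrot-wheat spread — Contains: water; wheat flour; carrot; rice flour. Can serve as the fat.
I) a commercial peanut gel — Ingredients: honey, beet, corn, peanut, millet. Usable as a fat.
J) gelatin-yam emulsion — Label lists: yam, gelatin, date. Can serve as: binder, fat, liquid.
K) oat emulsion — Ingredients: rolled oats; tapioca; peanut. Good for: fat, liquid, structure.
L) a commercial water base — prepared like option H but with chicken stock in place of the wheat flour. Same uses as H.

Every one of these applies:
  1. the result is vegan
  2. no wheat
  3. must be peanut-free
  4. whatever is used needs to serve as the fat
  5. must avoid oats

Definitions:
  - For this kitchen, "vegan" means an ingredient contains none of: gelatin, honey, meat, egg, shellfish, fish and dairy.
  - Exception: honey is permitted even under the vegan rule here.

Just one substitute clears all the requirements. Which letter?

C

A: not usable as a fat; has bacon, so not vegan — reject
B: has oat flour, so not oat-free — out
C: honey is permitted under the vegan carve-out; nothing else excluded — valid
D: has wheat, so not wheat-free — reject
E: has chicken stock, so not vegan; has wheat flour, so not wheat-free (and 1 more) — no
F: has gelatin, so not vegan; has peanut, so not peanut-free — reject
G: has oats, so not oat-free — reject
H: has wheat flour, so not wheat-free — out
I: has peanut, so not peanut-free — no
J: has gelatin, so not vegan — no
K: has rolled oats, so not oat-free; has peanut, so not peanut-free — out
L: has chicken stock, so not vegan — reject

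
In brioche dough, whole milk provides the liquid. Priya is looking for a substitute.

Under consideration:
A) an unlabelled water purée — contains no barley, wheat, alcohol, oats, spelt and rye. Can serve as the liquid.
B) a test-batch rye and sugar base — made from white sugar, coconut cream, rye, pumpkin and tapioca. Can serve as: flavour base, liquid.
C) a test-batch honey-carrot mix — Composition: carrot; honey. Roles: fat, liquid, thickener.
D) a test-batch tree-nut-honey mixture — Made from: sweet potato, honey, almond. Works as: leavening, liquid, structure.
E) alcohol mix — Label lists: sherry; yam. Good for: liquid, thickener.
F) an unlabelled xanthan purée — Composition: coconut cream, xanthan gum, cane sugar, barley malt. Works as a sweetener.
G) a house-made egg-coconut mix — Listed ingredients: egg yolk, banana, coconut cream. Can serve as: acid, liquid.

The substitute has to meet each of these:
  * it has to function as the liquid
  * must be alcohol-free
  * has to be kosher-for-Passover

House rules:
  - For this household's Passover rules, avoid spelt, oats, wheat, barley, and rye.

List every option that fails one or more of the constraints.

A: kosher-for-Passover, no alcohol — keep
B: has rye, so not kosher-for-Passover — reject
C: only honey and carrot; none excluded — keep
D: no alcohol, kosher-for-Passover — valid
E: has sherry, so not alcohol-free — out
F: not usable as a liquid; has barley malt, so not kosher-for-Passover — reject
G: kosher-for-Passover, no alcohol — OK

B, E, F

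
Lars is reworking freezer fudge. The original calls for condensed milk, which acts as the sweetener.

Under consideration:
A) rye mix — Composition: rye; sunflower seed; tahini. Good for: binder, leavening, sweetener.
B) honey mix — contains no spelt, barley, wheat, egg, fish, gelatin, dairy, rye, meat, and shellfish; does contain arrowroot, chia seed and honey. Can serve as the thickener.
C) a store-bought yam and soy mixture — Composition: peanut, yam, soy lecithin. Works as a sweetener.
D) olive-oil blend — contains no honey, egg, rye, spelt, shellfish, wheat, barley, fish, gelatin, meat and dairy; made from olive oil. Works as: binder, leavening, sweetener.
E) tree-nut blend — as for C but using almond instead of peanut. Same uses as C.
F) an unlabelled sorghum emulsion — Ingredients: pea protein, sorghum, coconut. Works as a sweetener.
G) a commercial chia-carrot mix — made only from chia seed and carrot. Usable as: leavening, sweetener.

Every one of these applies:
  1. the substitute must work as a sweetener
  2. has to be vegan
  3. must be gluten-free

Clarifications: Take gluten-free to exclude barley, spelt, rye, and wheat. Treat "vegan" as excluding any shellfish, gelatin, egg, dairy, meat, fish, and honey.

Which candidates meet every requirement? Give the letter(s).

A: has rye, so not gluten-free — out
B: not usable as a sweetener; has honey, so not vegan — no
C: every rule checks out — valid
D: all constraints satisfied — keep
E: only soy lecithin, almond and yam; none excluded — keep
F: only coconut, sorghum and pea protein; none excluded — OK
G: all constraints satisfied — OK

C, D, E, F, G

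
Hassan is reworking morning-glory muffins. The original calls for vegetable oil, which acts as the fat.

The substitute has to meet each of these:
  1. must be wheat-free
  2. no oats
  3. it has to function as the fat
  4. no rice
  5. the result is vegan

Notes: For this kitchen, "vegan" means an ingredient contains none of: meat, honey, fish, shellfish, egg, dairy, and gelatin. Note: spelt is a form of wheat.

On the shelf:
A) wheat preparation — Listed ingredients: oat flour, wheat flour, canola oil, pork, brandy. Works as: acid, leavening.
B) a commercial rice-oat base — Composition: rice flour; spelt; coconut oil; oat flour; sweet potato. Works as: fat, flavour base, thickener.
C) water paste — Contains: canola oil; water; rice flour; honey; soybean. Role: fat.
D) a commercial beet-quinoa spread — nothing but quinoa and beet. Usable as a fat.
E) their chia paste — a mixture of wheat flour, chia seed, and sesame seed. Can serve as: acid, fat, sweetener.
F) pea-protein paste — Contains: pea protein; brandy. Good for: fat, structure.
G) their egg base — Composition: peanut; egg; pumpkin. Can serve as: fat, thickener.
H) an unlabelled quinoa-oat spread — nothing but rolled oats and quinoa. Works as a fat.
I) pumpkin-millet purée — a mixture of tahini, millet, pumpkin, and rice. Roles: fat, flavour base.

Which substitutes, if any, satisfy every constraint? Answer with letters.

D, F

A: not usable as a fat; has pork, so not vegan (and 2 more) — no
B: has oat flour, so not oat-free; has rice flour, so not rice-free (and 1 more) — out
C: has honey, so not vegan; has rice flour, so not rice-free — reject
D: every rule checks out — keep
E: has wheat flour, so not wheat-free — no
F: only brandy and pea protein; none excluded — OK
G: has egg, so not vegan — out
H: has rolled oats, so not oat-free — no
I: has rice, so not rice-free — out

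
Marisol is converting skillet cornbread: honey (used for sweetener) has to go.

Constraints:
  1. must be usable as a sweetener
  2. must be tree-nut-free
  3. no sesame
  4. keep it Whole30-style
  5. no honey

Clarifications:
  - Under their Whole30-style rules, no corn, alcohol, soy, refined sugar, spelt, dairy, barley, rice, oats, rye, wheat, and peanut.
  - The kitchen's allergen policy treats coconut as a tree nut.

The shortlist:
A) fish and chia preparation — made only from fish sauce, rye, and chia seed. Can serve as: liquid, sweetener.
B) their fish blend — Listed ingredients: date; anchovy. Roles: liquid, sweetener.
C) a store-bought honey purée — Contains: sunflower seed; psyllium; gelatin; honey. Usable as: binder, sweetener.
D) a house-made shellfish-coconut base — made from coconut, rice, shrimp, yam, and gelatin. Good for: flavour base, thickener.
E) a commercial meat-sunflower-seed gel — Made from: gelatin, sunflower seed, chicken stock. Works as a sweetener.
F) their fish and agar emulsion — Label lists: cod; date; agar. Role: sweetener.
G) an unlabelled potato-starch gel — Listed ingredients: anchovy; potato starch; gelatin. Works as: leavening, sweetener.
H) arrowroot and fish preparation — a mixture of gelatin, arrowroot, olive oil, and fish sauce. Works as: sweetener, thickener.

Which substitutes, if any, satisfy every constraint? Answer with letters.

B, E, F, G, H

A: has rye, so not Whole30-style — out
B: works as a sweetener, no honey, Whole30-style — keep
C: has honey, so not honey-free — reject
D: not usable as a sweetener; has rice, so not Whole30-style (and 1 more) — reject
E: no sesame, no honey — OK
F: all constraints satisfied — keep
G: every rule checks out — OK
H: tree-nut-free, no honey — OK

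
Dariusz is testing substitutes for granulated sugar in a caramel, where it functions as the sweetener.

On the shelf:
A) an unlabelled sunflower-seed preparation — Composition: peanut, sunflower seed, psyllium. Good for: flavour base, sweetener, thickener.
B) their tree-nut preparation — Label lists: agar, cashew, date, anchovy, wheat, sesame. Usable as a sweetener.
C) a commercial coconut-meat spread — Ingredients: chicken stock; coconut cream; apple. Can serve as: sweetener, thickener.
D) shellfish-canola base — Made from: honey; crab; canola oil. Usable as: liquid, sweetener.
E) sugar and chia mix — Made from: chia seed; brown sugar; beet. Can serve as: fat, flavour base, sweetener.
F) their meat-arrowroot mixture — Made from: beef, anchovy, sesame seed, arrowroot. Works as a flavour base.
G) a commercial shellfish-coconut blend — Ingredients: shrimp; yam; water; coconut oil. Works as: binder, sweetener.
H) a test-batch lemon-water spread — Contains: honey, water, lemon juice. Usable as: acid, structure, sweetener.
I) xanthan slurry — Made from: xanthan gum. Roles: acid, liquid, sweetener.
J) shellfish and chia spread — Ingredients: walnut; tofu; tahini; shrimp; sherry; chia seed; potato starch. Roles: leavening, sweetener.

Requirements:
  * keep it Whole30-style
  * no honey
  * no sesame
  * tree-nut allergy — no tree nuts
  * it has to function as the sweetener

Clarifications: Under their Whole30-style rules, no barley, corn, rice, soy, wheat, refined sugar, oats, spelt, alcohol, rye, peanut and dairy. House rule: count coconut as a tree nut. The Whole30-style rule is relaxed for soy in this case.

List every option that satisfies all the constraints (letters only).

A: has peanut, so not Whole30-style — no
B: has wheat, so not Whole30-style; has sesame, so not sesame-free (and 1 more) — reject
C: has coconut cream, so not tree-nut-free — reject
D: has honey, so not honey-free — out
E: has brown sugar, so not Whole30-style — out
F: not usable as a sweetener; has sesame seed, so not sesame-free — out
G: has coconut oil, so not tree-nut-free — out
H: has honey, so not honey-free — reject
I: works as a sweetener, no honey, Whole30-style — keep
J: has sherry, so not Whole30-style; has tahini, so not sesame-free (and 1 more) — no

I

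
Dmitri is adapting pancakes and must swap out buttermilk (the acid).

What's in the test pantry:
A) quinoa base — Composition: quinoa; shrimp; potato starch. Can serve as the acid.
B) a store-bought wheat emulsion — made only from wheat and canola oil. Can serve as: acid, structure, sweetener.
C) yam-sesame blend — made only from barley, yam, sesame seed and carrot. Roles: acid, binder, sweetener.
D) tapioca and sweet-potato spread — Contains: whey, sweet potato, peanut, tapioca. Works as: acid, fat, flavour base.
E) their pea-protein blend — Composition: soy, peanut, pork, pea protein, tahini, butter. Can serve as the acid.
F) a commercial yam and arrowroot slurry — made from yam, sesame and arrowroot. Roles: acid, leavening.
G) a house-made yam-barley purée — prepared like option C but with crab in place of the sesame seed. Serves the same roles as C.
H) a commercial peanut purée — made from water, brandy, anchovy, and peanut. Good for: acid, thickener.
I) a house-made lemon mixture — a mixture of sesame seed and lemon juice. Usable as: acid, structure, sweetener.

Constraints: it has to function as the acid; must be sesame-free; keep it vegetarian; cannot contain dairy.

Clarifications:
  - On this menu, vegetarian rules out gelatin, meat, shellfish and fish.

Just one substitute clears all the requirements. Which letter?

B

A: has shrimp, so not vegetarian — reject
B: every rule checks out — keep
C: has sesame seed, so not sesame-free — no
D: has whey, so not dairy-free — reject
E: has pork, so not vegetarian; has tahini, so not sesame-free (and 1 more) — no
F: has sesame, so not sesame-free — reject
G: has crab, so not vegetarian — reject
H: has anchovy, so not vegetarian — reject
I: has sesame seed, so not sesame-free — no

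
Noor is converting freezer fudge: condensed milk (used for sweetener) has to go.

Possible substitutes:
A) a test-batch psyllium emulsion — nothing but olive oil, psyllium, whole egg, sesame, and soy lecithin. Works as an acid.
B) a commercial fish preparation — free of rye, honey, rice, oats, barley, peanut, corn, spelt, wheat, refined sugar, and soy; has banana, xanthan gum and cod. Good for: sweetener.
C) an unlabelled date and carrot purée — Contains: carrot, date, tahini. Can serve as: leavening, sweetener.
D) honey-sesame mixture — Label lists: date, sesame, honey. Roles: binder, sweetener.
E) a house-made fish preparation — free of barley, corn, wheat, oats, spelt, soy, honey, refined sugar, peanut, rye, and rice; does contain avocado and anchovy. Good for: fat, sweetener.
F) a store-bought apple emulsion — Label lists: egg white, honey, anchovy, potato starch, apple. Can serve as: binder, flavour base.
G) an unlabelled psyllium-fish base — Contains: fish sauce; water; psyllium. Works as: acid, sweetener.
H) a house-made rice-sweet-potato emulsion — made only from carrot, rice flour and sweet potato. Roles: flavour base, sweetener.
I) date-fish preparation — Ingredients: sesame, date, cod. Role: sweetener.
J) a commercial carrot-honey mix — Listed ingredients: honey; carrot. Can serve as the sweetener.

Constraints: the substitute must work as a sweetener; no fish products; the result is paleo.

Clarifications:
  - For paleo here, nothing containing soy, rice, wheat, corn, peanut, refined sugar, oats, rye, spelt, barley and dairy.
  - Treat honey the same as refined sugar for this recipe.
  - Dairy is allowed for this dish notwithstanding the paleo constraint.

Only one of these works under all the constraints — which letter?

C

A: not usable as a sweetener; has soy lecithin, so not paleo — reject
B: has cod, so not fish-free — out
C: paleo, no fish — valid
D: has honey, so not paleo — reject
E: has anchovy, so not fish-free — out
F: not usable as a sweetener; has honey, so not paleo (and 1 more) — reject
G: has fish sauce, so not fish-free — no
H: has rice flour, so not paleo — out
I: has cod, so not fish-free — out
J: has honey, so not paleo — no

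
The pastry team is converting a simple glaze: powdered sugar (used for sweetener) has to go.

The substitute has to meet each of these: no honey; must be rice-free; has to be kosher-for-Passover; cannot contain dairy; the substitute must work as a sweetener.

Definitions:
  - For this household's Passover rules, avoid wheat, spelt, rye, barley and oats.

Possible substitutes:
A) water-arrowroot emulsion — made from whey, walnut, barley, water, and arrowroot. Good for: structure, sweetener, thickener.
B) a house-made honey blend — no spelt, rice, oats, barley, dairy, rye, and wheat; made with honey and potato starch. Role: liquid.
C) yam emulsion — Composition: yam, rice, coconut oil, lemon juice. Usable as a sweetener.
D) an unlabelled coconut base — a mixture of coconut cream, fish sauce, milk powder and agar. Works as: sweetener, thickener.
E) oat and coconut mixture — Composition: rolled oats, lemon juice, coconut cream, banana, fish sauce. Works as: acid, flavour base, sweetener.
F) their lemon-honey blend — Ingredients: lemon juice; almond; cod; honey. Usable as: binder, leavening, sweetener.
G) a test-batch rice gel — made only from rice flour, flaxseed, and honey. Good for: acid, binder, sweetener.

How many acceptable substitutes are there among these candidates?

0

A: has barley, so not kosher-for-Passover; has whey, so not dairy-free — no
B: not usable as a sweetener; has honey, so not honey-free — reject
C: has rice, so not rice-free — reject
D: has milk powder, so not dairy-free — out
E: has rolled oats, so not kosher-for-Passover — no
F: has honey, so not honey-free — no
G: has honey, so not honey-free; has rice flour, so not rice-free — no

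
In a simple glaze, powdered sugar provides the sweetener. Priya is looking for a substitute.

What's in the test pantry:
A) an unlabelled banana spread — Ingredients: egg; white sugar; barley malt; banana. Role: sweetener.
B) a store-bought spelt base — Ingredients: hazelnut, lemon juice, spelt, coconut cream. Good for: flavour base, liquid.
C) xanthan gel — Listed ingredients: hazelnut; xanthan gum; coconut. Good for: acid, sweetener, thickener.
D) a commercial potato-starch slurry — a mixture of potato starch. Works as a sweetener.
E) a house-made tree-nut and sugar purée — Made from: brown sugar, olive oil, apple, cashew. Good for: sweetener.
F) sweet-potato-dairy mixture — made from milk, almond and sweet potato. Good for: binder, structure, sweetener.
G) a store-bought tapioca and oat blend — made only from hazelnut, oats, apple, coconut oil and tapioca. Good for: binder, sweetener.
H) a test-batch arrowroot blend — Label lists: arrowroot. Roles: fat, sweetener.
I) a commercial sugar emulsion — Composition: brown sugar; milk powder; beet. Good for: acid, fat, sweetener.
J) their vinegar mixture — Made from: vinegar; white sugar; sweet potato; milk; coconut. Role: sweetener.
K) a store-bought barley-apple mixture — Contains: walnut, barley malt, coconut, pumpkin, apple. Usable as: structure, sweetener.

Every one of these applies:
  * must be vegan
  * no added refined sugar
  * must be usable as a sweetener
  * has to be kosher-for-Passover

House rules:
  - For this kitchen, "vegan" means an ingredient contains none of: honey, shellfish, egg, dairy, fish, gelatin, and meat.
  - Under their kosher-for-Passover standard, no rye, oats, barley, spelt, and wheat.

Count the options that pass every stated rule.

3

A: has egg, so not vegan; has barley malt, so not kosher-for-Passover (and 1 more) — no
B: not usable as a sweetener; has spelt, so not kosher-for-Passover — reject
C: no refined sugar, vegan — valid
D: all constraints satisfied — keep
E: has brown sugar, so not no-added-sugar — no
F: has milk, so not vegan — reject
G: has oats, so not kosher-for-Passover — no
H: nothing on the exclusion list — OK
I: has milk powder, so not vegan; has brown sugar, so not no-added-sugar — reject
J: has milk, so not vegan; has white sugar, so not no-added-sugar — no
K: has barley malt, so not kosher-for-Passover — out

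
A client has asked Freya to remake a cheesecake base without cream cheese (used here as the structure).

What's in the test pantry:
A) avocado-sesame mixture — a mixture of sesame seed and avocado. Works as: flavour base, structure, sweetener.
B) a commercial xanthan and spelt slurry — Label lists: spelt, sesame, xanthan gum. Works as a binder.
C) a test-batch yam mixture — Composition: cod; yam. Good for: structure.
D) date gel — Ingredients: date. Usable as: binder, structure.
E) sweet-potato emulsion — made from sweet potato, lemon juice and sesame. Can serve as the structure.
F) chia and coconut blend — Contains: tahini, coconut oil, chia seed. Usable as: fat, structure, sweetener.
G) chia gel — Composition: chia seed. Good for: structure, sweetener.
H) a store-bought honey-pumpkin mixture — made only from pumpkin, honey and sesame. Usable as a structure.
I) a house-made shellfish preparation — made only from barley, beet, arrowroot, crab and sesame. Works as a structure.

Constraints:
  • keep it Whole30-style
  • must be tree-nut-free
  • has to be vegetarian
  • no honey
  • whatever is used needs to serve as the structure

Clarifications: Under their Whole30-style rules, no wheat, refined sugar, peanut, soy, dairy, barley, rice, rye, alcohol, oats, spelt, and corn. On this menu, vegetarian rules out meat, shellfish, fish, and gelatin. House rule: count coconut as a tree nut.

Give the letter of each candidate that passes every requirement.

A: no honey, Whole30-style — keep
B: not usable as a structure; has spelt, so not Whole30-style — reject
C: has cod, so not vegetarian — out
D: only date; none excluded — keep
E: every rule checks out — OK
F: has coconut oil, so not tree-nut-free — out
G: every rule checks out — valid
H: has honey, so not honey-free — reject
I: has barley, so not Whole30-style; has crab, so not vegetarian — reject

A, D, E, G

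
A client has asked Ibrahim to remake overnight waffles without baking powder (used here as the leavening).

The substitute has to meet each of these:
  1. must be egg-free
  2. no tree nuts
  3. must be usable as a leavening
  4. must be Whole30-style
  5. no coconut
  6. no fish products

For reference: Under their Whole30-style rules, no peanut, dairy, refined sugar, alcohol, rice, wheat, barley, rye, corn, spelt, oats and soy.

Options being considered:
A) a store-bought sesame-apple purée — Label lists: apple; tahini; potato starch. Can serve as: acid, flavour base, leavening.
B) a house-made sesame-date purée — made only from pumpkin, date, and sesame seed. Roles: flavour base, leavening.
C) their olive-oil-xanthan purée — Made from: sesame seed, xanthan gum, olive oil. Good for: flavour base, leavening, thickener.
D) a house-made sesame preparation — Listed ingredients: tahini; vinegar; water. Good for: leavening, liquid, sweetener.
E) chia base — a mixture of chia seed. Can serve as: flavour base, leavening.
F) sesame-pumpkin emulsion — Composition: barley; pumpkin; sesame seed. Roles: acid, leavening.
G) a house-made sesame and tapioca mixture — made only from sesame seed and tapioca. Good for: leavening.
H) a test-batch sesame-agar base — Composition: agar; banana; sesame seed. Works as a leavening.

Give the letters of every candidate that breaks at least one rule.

A: only tahini, apple and potato starch; none excluded — keep
B: works as a leavening, no fish, no tree nuts — OK
C: works as a leavening, no fish, no egg — keep
D: works as a leavening, Whole30-style, no tree nuts — valid
E: every rule checks out — OK
F: has barley, so not Whole30-style — no
G: only sesame seed and tapioca; none excluded — OK
H: only sesame seed, banana and agar; none excluded — OK

F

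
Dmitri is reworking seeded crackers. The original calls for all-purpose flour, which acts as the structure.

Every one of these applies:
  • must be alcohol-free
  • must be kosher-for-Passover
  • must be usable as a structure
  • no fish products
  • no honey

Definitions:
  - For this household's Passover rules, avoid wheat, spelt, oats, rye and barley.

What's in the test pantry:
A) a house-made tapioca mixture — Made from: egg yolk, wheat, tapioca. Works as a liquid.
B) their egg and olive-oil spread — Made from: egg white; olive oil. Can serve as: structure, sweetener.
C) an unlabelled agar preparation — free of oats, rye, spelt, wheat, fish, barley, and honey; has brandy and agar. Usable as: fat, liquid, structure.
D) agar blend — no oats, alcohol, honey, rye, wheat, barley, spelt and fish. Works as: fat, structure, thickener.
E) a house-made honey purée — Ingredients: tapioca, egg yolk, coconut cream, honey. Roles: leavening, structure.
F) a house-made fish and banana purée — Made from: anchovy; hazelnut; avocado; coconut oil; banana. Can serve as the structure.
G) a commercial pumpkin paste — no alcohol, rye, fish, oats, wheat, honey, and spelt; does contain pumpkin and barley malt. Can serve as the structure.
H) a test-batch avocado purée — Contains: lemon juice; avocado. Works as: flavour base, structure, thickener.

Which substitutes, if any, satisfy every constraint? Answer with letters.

A: not usable as a structure; has wheat, so not kosher-for-Passover — no
B: nothing on the exclusion list — OK
C: has brandy, so not alcohol-free — reject
D: no alcohol, no fish — keep
E: has honey, so not honey-free — no
F: has anchovy, so not fish-free — reject
G: has barley malt, so not kosher-for-Passover — out
H: kosher-for-Passover, no alcohol — keep

B, D, H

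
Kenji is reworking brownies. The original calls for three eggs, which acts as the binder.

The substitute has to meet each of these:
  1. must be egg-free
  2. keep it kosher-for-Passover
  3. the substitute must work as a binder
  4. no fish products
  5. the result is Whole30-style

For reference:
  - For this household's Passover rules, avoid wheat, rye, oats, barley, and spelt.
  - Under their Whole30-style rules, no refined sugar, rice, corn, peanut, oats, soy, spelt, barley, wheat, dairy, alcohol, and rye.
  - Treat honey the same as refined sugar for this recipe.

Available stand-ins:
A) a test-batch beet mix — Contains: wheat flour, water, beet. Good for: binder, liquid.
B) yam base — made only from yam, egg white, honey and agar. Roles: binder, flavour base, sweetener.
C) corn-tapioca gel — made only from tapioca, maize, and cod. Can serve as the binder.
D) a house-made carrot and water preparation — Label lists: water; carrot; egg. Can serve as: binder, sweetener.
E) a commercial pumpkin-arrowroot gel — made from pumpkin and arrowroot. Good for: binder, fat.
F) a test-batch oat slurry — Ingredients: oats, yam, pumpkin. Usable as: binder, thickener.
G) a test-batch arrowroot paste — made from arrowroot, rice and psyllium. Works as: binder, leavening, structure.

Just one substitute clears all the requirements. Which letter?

A: has wheat flour, so not kosher-for-Passover; has wheat flour, so not Whole30-style — no
B: has honey, so not Whole30-style; has egg white, so not egg-free — no
C: has maize, so not Whole30-style; has cod, so not fish-free — out
D: has egg, so not egg-free — out
E: only pumpkin and arrowroot; none excluded — valid
F: has oats, so not kosher-for-Passover; has oats, so not Whole30-style — out
G: has rice, so not Whole30-style — out

E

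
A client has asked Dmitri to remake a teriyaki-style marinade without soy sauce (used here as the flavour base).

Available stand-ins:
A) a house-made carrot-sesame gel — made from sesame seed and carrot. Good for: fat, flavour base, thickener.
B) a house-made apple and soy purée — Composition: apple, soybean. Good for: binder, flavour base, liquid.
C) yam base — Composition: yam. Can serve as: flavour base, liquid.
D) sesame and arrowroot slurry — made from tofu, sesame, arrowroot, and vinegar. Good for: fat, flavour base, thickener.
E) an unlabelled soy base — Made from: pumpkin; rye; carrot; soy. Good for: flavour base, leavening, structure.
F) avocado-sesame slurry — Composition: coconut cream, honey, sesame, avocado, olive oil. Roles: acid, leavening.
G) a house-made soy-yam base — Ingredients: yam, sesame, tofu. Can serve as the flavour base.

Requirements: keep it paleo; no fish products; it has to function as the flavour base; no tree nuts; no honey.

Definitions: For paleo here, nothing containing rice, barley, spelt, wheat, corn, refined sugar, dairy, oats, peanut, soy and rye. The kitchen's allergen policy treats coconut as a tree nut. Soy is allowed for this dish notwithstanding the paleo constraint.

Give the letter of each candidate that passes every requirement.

A, B, C, D, G

A: works as a flavour base, no fish, paleo — OK
B: soy is permitted under the paleo carve-out; nothing else excluded — OK
C: no fish, tree-nut-free — valid
D: soy is permitted under the paleo carve-out; nothing else excluded — valid
E: has rye, so not paleo — out
F: not usable as a flavour base; has honey, so not honey-free (and 1 more) — reject
G: soy is permitted under the paleo carve-out; nothing else excluded — valid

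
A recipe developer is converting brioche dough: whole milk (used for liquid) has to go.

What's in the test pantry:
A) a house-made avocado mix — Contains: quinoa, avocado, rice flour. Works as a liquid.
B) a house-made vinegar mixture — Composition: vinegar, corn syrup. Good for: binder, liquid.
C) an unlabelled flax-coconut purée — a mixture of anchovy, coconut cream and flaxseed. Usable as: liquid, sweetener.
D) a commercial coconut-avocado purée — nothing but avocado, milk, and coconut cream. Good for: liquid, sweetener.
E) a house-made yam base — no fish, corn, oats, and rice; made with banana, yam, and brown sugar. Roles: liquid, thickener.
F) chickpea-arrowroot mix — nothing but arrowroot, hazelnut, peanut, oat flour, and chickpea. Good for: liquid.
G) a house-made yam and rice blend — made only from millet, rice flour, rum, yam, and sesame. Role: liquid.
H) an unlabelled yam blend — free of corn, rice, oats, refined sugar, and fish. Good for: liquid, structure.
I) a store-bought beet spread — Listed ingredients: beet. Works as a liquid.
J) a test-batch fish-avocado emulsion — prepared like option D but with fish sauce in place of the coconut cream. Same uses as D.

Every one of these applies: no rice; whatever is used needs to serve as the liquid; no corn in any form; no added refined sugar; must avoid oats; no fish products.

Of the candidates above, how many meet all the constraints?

3

A: has rice flour, so not rice-free — out
B: has corn syrup, so not corn-free — no
C: has anchovy, so not fish-free — reject
D: works as a liquid, no oats, no corn — OK
E: has brown sugar, so not no-added-sugar — reject
F: has oat flour, so not oat-free — reject
G: has rice flour, so not rice-free — reject
H: no corn, no oats — valid
I: works as a liquid, no refined sugar, no rice — keep
J: has fish sauce, so not fish-free — out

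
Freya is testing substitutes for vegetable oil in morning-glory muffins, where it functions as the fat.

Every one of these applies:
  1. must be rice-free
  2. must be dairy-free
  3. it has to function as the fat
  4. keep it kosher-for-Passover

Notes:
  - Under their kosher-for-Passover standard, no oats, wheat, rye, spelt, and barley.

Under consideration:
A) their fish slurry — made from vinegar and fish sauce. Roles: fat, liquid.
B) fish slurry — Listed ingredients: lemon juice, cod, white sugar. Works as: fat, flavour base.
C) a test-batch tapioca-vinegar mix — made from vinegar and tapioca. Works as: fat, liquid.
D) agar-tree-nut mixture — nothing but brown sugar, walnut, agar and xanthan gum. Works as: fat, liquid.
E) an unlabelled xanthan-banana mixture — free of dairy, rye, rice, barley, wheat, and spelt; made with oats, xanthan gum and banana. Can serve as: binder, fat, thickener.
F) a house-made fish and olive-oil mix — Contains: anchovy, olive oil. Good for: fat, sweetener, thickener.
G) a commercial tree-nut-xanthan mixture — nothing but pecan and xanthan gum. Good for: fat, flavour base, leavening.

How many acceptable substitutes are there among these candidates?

6

A: only fish sauce and vinegar; none excluded — valid
B: nothing on the exclusion list — valid
C: all constraints satisfied — keep
D: every rule checks out — keep
E: has oats, so not kosher-for-Passover — no
F: only anchovy and olive oil; none excluded — valid
G: only pecan and xanthan gum; none excluded — keep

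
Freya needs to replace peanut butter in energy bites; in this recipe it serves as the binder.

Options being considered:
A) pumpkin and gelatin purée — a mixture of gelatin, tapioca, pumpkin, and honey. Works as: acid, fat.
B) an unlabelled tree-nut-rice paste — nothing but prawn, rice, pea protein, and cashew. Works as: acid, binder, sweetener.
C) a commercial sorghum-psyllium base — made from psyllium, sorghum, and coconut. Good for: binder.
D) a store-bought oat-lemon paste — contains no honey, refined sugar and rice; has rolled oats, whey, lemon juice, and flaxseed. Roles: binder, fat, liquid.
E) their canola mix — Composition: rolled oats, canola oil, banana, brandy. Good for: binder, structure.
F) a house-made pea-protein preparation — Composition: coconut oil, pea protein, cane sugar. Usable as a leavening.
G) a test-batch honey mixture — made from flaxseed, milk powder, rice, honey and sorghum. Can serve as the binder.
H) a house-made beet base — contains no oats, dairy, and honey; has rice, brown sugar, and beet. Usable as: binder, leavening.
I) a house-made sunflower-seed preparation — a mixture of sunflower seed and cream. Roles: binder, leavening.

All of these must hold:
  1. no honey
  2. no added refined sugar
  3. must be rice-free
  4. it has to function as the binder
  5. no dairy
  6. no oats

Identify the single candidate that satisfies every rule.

A: not usable as a binder; has honey, so not honey-free — out
B: has rice, so not rice-free — reject
C: only coconut, sorghum and psyllium; none excluded — keep
D: has whey, so not dairy-free; has rolled oats, so not oat-free — no
E: has rolled oats, so not oat-free — reject
F: not usable as a binder; has cane sugar, so not no-added-sugar — out
G: has honey, so not honey-free; has rice, so not rice-free (and 1 more) — out
H: has rice, so not rice-free; has brown sugar, so not no-added-sugar — out
I: has cream, so not dairy-free — out

C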